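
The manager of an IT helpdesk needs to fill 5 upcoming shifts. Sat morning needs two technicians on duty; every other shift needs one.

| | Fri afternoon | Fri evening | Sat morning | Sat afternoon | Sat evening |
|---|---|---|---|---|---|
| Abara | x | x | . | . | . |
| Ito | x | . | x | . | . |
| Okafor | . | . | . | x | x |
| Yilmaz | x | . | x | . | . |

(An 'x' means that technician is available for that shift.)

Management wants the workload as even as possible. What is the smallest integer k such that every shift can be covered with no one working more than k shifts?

With 4 technicians and 6 worker-slots to fill, someone must work at least ⌈6/4⌉ = 2 shifts, so k ≥ 2.
k = 2 works: Fri afternoon→Abara, Fri evening→Abara, Sat morning→Ito+Yilmaz, Sat afternoon→Okafor, Sat evening→Okafor.
Loads: Abara 2, Ito 1, Okafor 2, Yilmaz 1 — all ≤ 2.

2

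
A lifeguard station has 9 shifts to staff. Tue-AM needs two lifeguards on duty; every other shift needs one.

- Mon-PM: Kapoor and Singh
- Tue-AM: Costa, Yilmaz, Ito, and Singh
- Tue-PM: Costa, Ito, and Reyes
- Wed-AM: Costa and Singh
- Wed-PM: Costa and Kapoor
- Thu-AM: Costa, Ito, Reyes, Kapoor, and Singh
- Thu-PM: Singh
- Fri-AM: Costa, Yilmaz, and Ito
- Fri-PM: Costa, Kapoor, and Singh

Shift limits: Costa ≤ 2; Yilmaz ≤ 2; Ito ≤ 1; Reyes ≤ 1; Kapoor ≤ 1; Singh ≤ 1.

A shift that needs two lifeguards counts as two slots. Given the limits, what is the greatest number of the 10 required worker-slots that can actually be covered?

8

Total capacity across all lifeguards is 2+2+1+1+1+1 = 8, and 10 slots are needed, so at most 8 can be filled.
An assignment achieving 8: Mon-PM→Kapoor, Tue-AM→Yilmaz, Tue-PM→Ito, Wed-AM→Costa, Wed-PM→Costa, Thu-AM→Reyes, Thu-PM→Singh, Fri-AM→Yilmaz.
Loads: Costa 2/2, Yilmaz 2/2, Ito 1/1, Reyes 1/1, Kapoor 1/1, Singh 1/1.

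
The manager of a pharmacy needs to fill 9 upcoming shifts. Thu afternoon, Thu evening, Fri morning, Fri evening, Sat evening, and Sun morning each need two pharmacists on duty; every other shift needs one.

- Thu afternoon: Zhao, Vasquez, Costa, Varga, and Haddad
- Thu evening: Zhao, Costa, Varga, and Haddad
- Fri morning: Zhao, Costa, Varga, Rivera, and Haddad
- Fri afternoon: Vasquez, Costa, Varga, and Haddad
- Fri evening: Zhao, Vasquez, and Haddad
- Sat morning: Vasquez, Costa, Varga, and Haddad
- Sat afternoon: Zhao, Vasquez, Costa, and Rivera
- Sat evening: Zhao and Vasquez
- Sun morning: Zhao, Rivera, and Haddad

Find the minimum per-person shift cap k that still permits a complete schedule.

3

With 6 pharmacists and 15 worker-slots to fill, someone must work at least ⌈15/6⌉ = 3 shifts, so k ≥ 3.
k = 3 works: Thu afternoon→Varga+Haddad, Thu evening→Costa+Varga, Fri morning→Varga+Rivera, Fri afternoon→Vasquez, Fri evening→Zhao+Vasquez, Sat morning→Costa, Sat afternoon→Costa, Sat evening→Zhao+Vasquez, Sun morning→Zhao+Rivera.
Loads: Zhao 3, Vasquez 3, Costa 3, Varga 3, Rivera 2, Haddad 1 — all ≤ 3.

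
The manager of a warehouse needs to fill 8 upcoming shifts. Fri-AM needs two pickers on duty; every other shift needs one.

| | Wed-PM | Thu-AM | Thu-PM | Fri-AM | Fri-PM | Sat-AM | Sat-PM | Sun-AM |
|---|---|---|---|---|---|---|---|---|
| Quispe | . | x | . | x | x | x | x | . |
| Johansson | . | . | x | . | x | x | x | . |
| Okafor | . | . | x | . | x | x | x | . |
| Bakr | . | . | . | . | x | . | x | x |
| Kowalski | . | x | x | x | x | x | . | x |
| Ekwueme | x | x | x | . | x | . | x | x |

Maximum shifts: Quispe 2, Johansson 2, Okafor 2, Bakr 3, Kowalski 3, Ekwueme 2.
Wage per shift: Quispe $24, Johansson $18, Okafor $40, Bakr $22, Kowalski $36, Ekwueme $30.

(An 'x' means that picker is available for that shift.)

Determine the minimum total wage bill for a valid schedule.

$216

Wed-PM can only be covered by Ekwueme, so that assignment is forced.
Fri-AM can only be covered by Quispe and Kowalski, so that assignment is forced.
Picking the cheapest available picker for each shift independently would cost $208, but that ignores the shift limits.
An optimal schedule: Wed-PM→Ekwueme, Thu-AM→Quispe, Thu-PM→Johansson, Fri-AM→Quispe+Kowalski, Fri-PM→Bakr, Sat-AM→Johansson, Sat-PM→Bakr, Sun-AM→Bakr.
Total: 30 + 24 + 18 + 24 + 36 + 22 + 18 + 22 + 22 = $216.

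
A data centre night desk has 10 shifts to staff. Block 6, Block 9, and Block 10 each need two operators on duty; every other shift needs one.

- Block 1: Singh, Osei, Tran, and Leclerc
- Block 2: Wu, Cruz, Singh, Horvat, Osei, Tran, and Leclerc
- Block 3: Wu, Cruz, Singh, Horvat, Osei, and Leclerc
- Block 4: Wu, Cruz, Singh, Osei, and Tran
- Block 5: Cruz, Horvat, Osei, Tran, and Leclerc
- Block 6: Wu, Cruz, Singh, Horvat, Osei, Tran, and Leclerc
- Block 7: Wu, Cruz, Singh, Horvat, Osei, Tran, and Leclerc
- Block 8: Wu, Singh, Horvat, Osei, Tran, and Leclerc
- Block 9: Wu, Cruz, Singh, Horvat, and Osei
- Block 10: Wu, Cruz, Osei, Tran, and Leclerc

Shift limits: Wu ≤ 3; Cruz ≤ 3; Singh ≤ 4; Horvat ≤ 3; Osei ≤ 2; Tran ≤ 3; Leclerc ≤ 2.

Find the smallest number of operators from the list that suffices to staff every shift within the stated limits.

4

13 slots to fill and no one can take more than 4, so at least ⌈13/4⌉ = 4 operators are needed.
Wu, Cruz, Singh, and Horvat alone can cover everything: Block 1→Singh, Block 2→Cruz, Block 3→Singh, Block 4→Wu, Block 5→Cruz, Block 6→Singh+Horvat, Block 7→Horvat, Block 8→Wu, Block 9→Singh+Horvat, Block 10→Wu+Cruz.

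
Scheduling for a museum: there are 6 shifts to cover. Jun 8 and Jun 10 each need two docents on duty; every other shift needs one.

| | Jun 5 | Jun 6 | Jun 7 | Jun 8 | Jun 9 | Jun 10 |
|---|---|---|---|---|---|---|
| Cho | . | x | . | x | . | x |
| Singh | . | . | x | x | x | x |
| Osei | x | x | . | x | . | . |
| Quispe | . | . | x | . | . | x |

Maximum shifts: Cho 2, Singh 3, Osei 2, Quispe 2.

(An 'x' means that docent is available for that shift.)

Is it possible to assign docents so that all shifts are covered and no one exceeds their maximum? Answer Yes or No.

Jun 5 can only be covered by Osei, so that assignment is forced.
Jun 9 can only be covered by Singh, so that assignment is forced.
One valid schedule: Jun 5→Osei, Jun 6→Cho, Jun 7→Singh, Jun 8→Cho+Osei, Jun 9→Singh, Jun 10→Singh+Quispe.
Loads: Cho 2/2, Singh 3/3, Osei 2/2, Quispe 1/2 — all within limits.

Yes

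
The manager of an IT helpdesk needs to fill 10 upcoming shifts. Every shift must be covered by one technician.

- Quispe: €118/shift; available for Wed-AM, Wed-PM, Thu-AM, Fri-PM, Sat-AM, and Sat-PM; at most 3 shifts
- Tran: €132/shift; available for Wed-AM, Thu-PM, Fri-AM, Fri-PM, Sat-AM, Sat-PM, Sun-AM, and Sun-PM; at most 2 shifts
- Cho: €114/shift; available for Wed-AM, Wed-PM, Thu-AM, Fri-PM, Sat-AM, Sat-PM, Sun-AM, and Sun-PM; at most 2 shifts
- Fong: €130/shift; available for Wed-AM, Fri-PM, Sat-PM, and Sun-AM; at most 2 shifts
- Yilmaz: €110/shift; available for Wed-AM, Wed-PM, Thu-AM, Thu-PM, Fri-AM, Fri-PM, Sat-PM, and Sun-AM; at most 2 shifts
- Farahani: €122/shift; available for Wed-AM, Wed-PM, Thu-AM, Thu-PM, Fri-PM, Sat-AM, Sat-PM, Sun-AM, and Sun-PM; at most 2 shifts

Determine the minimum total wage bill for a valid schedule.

€1176

Picking the cheapest available technician for each shift independently would cost €1108, but that ignores the shift limits.
An optimal schedule: Wed-AM→Quispe, Wed-PM→Cho, Thu-AM→Quispe, Thu-PM→Yilmaz, Fri-AM→Yilmaz, Fri-PM→Farahani, Sat-AM→Quispe, Sat-PM→Fong, Sun-AM→Farahani, Sun-PM→Cho.
Total: 118 + 114 + 118 + 110 + 110 + 122 + 118 + 130 + 122 + 114 = €1176.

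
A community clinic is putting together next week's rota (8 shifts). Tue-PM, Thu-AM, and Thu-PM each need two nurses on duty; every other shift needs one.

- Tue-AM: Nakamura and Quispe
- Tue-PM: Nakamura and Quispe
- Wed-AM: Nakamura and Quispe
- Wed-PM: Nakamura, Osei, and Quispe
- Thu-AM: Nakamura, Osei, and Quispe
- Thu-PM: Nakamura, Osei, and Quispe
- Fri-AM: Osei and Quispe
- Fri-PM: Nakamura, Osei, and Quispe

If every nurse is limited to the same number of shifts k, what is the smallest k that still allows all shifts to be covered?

4

With 3 nurses and 11 worker-slots to fill, someone must work at least ⌈11/3⌉ = 4 shifts, so k ≥ 4.
k = 4 works: Tue-AM→Nakamura, Tue-PM→Nakamura+Quispe, Wed-AM→Nakamura, Wed-PM→Nakamura, Thu-AM→Osei+Quispe, Thu-PM→Osei+Quispe, Fri-AM→Osei, Fri-PM→Osei.
Loads: Nakamura 4, Osei 4, Quispe 3 — all ≤ 4.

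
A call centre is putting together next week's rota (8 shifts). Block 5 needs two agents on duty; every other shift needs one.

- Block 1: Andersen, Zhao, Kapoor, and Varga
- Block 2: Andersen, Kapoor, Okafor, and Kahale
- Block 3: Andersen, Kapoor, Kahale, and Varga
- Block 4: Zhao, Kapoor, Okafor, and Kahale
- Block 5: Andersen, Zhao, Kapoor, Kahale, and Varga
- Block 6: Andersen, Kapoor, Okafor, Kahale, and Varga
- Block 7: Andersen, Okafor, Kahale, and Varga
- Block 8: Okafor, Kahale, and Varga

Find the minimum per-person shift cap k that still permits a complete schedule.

2

With 6 agents and 9 worker-slots to fill, someone must work at least ⌈9/6⌉ = 2 shifts, so k ≥ 2.
k = 2 works: Block 1→Andersen, Block 2→Andersen, Block 3→Kapoor, Block 4→Zhao, Block 5→Zhao+Kahale, Block 6→Kapoor, Block 7→Okafor, Block 8→Okafor.
Loads: Andersen 2, Zhao 2, Kapoor 2, Okafor 2, Kahale 1, Varga 0 — all ≤ 2.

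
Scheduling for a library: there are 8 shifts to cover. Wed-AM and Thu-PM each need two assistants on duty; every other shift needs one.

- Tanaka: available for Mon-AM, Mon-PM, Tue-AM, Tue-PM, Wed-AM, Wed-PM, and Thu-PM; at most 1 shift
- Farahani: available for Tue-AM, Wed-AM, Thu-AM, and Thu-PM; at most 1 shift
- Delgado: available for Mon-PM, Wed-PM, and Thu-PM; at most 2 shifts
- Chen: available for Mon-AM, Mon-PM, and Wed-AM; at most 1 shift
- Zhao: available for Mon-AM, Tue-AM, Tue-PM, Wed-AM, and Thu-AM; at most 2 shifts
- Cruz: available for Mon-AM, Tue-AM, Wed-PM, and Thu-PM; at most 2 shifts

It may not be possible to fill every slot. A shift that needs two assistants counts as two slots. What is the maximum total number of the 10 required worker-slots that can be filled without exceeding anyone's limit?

Total capacity across all assistants is 1+1+2+1+2+2 = 9, and 10 slots are needed, so at most 9 can be filled.
An assignment achieving 9: Mon-AM→Zhao, Mon-PM→Delgado, Tue-AM→Cruz, Tue-PM→Tanaka, Wed-AM→Chen+Zhao, Wed-PM→Delgado, Thu-AM→Farahani, Thu-PM→Cruz.
Loads: Tanaka 1/1, Farahani 1/1, Delgado 2/2, Chen 1/1, Zhao 2/2, Cruz 2/2.

9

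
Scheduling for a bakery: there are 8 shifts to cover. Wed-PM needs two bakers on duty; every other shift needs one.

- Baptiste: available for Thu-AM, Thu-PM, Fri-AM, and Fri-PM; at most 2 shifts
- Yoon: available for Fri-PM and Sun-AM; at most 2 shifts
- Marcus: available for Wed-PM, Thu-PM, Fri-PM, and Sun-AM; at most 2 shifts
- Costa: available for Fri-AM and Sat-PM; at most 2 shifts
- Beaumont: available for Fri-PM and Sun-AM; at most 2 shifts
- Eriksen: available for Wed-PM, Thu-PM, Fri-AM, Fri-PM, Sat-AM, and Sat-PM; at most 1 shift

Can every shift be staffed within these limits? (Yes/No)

No

Total capacity is 11 and 9 slots are needed, so capacity alone doesn't rule it out.
Shifts {Wed-PM, Sat-AM} need 3 worker-slots in total, but the bakers available for any of those shifts (Marcus and Eriksen) can supply at most 2 among them. So no valid schedule exists.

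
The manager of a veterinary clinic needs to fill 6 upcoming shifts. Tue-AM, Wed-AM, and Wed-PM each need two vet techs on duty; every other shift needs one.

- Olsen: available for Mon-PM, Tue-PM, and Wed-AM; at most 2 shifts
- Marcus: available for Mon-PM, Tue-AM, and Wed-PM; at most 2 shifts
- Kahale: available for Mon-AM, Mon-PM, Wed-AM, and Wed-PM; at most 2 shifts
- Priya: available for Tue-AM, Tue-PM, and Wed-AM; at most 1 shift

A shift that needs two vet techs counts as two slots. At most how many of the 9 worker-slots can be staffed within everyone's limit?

7

Total capacity across all vet techs is 2+2+2+1 = 7, and 9 slots are needed, so at most 7 can be filled.
An assignment achieving 7: Mon-AM→Kahale, Mon-PM→Olsen, Tue-AM→Marcus+Priya, Tue-PM→Olsen, Wed-PM→Marcus+Kahale.
Loads: Olsen 2/2, Marcus 2/2, Kahale 2/2, Priya 1/1.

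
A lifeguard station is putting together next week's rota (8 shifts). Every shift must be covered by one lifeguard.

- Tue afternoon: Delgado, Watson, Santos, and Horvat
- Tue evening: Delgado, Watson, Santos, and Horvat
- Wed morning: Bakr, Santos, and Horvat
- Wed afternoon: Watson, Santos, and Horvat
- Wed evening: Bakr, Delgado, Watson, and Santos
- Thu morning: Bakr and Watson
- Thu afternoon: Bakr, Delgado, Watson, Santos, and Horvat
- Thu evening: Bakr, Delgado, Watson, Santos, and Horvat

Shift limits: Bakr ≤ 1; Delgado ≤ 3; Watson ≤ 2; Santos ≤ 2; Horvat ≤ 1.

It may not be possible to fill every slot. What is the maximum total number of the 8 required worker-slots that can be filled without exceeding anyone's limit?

Total capacity across all lifeguards is 1+3+2+2+1 = 9, and 8 slots are needed, so at most 8 can be filled.
An assignment achieving 8: Tue afternoon→Delgado, Tue evening→Delgado, Wed morning→Santos, Wed afternoon→Watson, Wed evening→Delgado, Thu morning→Bakr, Thu afternoon→Watson, Thu evening→Santos.
Loads: Bakr 1/1, Delgado 3/3, Watson 2/2, Santos 2/2, Horvat 0/1.

8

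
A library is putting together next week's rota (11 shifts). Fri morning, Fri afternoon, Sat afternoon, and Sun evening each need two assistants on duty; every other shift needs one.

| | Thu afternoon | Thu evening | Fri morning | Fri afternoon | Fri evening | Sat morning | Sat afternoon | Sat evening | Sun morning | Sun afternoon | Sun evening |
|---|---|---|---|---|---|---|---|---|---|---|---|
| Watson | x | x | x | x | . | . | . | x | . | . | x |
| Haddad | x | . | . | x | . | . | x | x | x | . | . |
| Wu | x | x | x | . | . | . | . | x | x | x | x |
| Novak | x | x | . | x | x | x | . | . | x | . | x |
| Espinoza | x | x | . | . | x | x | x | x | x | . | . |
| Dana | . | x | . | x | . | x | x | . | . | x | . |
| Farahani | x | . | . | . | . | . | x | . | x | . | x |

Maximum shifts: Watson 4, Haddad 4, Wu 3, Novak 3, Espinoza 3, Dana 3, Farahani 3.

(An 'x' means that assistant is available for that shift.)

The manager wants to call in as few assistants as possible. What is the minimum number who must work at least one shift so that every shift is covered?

5

15 slots to fill and no one can take more than 4, so at least ⌈15/4⌉ = 4 assistants are needed.
Any 4 assistants together have capacity at most 4+4+3+3 = 14 < 15 slots, so 4 can never suffice.
Watson, Haddad, Wu, Novak, and Espinoza alone can cover everything: Thu afternoon→Novak, Thu evening→Watson, Fri morning→Watson+Wu, Fri afternoon→Watson+Haddad, Fri evening→Novak, Sat morning→Novak, Sat afternoon→Haddad+Espinoza, Sat evening→Haddad, Sun morning→Haddad, Sun afternoon→Wu, Sun evening→Watson+Wu.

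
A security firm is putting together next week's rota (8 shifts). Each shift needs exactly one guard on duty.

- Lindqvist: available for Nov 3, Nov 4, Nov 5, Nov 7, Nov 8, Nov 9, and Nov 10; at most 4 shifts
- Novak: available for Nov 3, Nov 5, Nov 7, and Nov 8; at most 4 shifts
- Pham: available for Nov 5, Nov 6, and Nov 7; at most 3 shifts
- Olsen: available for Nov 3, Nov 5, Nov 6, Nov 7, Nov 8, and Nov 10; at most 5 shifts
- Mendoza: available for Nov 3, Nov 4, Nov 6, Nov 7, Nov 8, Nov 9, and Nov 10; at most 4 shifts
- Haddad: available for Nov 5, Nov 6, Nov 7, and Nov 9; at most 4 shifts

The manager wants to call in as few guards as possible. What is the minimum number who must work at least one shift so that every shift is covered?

2

8 slots to fill and no one can take more than 5, so at least ⌈8/5⌉ = 2 guards are needed.
Lindqvist and Olsen alone can cover everything: Nov 3→Lindqvist, Nov 4→Lindqvist, Nov 5→Lindqvist, Nov 6→Olsen, Nov 7→Olsen, Nov 8→Olsen, Nov 9→Lindqvist, Nov 10→Olsen.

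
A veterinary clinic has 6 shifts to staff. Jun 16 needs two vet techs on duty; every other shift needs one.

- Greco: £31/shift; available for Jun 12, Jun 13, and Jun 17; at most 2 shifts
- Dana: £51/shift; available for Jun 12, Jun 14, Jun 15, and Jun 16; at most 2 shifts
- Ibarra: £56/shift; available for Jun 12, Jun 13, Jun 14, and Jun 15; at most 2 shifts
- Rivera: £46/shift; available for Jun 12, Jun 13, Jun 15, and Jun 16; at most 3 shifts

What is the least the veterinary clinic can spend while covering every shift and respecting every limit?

Jun 16 can only be covered by Dana and Rivera, so that assignment is forced.
Jun 17 can only be covered by Greco, so that assignment is forced.
Picking the cheapest available vet tech for each shift independently would cost £287, but that ignores the shift limits.
An optimal schedule: Jun 12→Rivera, Jun 13→Greco, Jun 14→Dana, Jun 15→Rivera, Jun 16→Rivera+Dana, Jun 17→Greco.
Total: 46 + 31 + 51 + 46 + 46 + 51 + 31 = £302.

£302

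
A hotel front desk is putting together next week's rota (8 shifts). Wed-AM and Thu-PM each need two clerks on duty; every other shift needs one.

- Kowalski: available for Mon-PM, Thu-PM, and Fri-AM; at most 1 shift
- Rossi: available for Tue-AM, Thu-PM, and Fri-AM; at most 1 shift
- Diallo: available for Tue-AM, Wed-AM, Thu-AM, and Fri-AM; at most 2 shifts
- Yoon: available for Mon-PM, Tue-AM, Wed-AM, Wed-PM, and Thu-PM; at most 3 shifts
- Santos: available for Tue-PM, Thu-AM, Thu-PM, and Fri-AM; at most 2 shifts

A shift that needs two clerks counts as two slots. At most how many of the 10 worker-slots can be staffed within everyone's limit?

9

Total capacity across all clerks is 1+1+2+3+2 = 9, and 10 slots are needed, so at most 9 can be filled.
An assignment achieving 9: Mon-PM→Kowalski, Tue-AM→Rossi, Tue-PM→Santos, Wed-AM→Diallo+Yoon, Wed-PM→Yoon, Thu-AM→Diallo, Thu-PM→Yoon+Santos.
Loads: Kowalski 1/1, Rossi 1/1, Diallo 2/2, Yoon 3/3, Santos 2/2.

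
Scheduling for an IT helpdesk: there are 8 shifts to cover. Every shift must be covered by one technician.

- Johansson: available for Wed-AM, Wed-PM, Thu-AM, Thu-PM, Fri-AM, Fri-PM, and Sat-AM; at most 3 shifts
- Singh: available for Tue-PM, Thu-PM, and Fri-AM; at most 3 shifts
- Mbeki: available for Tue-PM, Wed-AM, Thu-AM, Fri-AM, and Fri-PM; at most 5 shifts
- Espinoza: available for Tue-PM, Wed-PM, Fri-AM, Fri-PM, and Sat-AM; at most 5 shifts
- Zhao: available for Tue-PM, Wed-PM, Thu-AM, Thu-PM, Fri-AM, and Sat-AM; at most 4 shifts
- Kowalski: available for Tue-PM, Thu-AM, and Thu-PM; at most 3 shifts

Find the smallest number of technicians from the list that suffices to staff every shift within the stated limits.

8 slots to fill and no one can take more than 5, so at least ⌈8/5⌉ = 2 technicians are needed.
Johansson and Mbeki alone can cover everything: Tue-PM→Mbeki, Wed-AM→Mbeki, Wed-PM→Johansson, Thu-AM→Mbeki, Thu-PM→Johansson, Fri-AM→Mbeki, Fri-PM→Mbeki, Sat-AM→Johansson.

2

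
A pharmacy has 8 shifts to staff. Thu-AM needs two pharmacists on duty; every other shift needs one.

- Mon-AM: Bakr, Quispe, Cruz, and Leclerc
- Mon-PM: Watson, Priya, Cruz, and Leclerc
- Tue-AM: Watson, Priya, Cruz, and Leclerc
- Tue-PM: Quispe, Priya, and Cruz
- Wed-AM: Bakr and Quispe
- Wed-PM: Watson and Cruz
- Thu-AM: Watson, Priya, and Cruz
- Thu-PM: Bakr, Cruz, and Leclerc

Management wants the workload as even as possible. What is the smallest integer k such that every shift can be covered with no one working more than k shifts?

With 6 pharmacists and 9 worker-slots to fill, someone must work at least ⌈9/6⌉ = 2 shifts, so k ≥ 2.
k = 2 works: Mon-AM→Quispe, Mon-PM→Priya, Tue-AM→Cruz, Tue-PM→Quispe, Wed-AM→Bakr, Wed-PM→Watson, Thu-AM→Watson+Priya, Thu-PM→Bakr.
Loads: Watson 2, Bakr 2, Quispe 2, Priya 2, Cruz 1, Leclerc 0 — all ≤ 2.

2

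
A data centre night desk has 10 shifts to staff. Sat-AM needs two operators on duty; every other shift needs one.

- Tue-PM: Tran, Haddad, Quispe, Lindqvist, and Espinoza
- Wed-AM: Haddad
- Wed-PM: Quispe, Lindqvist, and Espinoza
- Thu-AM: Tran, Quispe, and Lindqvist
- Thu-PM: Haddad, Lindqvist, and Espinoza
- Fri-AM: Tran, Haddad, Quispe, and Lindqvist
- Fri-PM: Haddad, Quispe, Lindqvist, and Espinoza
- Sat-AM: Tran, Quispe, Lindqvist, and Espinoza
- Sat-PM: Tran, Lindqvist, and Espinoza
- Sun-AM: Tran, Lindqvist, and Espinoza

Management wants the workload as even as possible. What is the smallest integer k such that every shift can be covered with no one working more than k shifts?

3

With 5 operators and 11 worker-slots to fill, someone must work at least ⌈11/5⌉ = 3 shifts, so k ≥ 3.
k = 3 works: Tue-PM→Quispe, Wed-AM→Haddad, Wed-PM→Quispe, Thu-AM→Tran, Thu-PM→Haddad, Fri-AM→Haddad, Fri-PM→Quispe, Sat-AM→Lindqvist+Espinoza, Sat-PM→Tran, Sun-AM→Tran.
Loads: Tran 3, Haddad 3, Quispe 3, Lindqvist 1, Espinoza 1 — all ≤ 3.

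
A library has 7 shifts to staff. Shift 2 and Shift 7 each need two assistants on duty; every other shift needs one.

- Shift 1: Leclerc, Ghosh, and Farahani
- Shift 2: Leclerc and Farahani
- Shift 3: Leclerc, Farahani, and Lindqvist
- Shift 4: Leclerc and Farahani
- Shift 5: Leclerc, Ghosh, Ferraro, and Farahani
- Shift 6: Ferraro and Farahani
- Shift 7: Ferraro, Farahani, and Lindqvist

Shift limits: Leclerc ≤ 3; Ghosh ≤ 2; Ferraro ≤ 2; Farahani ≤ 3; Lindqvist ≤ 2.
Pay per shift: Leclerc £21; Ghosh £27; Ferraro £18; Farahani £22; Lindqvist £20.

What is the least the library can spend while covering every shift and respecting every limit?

Shift 2 can only be covered by Leclerc and Farahani, so that assignment is forced.
Picking the cheapest available assistant for each shift independently would cost £179, but that ignores the shift limits.
An optimal schedule: Shift 1→Leclerc, Shift 2→Leclerc+Farahani, Shift 3→Lindqvist, Shift 4→Leclerc, Shift 5→Farahani, Shift 6→Ferraro, Shift 7→Ferraro+Lindqvist.
Total: 21 + 21 + 22 + 20 + 21 + 22 + 18 + 18 + 20 = £183.

£183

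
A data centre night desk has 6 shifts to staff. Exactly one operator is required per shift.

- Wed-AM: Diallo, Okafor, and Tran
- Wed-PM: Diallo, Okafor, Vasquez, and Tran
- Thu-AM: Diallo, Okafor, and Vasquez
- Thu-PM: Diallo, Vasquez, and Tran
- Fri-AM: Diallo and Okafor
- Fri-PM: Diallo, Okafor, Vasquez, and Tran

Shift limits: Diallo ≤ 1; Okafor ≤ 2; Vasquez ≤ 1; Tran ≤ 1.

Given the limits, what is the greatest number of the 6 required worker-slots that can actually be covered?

5

Total capacity across all operators is 1+2+1+1 = 5, and 6 slots are needed, so at most 5 can be filled.
An assignment achieving 5: Wed-AM→Okafor, Wed-PM→Tran, Thu-AM→Okafor, Thu-PM→Vasquez, Fri-AM→Diallo.
Loads: Diallo 1/1, Okafor 2/2, Vasquez 1/1, Tran 1/1.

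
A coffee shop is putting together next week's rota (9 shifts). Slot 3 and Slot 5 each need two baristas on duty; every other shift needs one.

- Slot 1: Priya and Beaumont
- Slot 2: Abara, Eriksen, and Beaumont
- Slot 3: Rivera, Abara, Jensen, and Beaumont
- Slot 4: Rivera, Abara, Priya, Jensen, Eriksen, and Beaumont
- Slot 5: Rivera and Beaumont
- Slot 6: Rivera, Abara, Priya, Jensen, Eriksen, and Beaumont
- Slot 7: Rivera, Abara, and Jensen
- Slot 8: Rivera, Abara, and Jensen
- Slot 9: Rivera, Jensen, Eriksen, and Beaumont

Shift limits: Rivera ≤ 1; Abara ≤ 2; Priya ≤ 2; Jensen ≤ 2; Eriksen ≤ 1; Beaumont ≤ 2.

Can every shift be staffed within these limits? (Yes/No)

Total capacity is 1+2+2+2+1+2 = 10 but 11 worker-slots are needed — infeasible.

No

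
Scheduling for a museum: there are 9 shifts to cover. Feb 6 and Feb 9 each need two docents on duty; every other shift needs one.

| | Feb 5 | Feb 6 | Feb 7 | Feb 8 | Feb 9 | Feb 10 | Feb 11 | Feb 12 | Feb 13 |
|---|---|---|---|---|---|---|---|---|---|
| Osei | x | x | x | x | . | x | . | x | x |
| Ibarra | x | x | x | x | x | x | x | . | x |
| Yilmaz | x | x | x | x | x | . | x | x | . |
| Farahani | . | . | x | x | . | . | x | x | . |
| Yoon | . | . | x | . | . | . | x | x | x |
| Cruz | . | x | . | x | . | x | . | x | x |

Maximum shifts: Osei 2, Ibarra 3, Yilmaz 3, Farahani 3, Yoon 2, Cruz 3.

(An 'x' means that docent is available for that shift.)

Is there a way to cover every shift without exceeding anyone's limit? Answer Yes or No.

Feb 9 can only be covered by Ibarra and Yilmaz, so that assignment is forced.
One valid schedule: Feb 5→Osei, Feb 6→Yilmaz+Cruz, Feb 7→Yilmaz, Feb 8→Farahani, Feb 9→Ibarra+Yilmaz, Feb 10→Osei, Feb 11→Ibarra, Feb 12→Farahani, Feb 13→Ibarra.
Loads: Osei 2/2, Ibarra 3/3, Yilmaz 3/3, Farahani 2/3, Yoon 0/2, Cruz 1/3 — all within limits.

Yes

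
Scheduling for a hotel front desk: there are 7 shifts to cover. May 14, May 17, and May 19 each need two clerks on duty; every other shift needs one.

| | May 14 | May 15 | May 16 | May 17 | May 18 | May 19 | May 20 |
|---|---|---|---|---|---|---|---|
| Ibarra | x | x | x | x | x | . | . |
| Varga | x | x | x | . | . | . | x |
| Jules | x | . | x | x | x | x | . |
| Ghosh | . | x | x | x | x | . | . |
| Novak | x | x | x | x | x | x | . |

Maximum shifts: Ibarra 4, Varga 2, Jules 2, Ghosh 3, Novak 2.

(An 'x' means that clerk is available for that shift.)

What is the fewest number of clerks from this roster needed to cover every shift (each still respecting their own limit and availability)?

4

10 slots to fill and no one can take more than 4, so at least ⌈10/4⌉ = 3 clerks are needed.
Any 3 clerks together have capacity at most 4+3+2 = 9 < 10 slots, so 3 can never suffice.
Ibarra, Varga, Jules, and Novak alone can cover everything: May 14→Varga+Novak, May 15→Ibarra, May 16→Ibarra, May 17→Ibarra+Jules, May 18→Ibarra, May 19→Jules+Novak, May 20→Varga.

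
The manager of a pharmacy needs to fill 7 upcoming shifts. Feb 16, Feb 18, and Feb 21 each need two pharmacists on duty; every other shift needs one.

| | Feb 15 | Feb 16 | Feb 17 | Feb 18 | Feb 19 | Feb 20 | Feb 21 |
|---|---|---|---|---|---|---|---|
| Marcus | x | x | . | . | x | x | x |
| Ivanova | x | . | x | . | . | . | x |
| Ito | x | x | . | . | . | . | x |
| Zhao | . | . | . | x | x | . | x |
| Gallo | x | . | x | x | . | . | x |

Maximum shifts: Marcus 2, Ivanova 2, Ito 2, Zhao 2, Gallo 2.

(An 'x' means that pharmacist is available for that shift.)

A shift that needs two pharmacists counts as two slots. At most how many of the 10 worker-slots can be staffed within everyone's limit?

Total capacity across all pharmacists is 2+2+2+2+2 = 10, and 10 slots are needed, so at most 10 can be filled.
An assignment achieving 10: Feb 15→Ivanova, Feb 16→Marcus+Ito, Feb 17→Ivanova, Feb 18→Zhao+Gallo, Feb 19→Zhao, Feb 20→Marcus, Feb 21→Ito+Gallo.
Loads: Marcus 2/2, Ivanova 2/2, Ito 2/2, Zhao 2/2, Gallo 2/2.

10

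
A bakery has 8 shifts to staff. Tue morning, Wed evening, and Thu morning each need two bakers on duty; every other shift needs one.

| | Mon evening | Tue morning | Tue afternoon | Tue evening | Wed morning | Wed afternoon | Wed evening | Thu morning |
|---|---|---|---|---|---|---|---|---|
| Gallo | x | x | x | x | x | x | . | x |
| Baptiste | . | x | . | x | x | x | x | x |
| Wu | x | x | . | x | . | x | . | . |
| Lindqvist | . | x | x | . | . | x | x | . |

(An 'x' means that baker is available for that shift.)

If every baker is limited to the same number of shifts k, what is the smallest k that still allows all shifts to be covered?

3

With 4 bakers and 11 worker-slots to fill, someone must work at least ⌈11/4⌉ = 3 shifts, so k ≥ 3.
k = 3 works: Mon evening→Gallo, Tue morning→Wu+Lindqvist, Tue afternoon→Gallo, Tue evening→Wu, Wed morning→Baptiste, Wed afternoon→Wu, Wed evening→Baptiste+Lindqvist, Thu morning→Gallo+Baptiste.
Loads: Gallo 3, Baptiste 3, Wu 3, Lindqvist 2 — all ≤ 3.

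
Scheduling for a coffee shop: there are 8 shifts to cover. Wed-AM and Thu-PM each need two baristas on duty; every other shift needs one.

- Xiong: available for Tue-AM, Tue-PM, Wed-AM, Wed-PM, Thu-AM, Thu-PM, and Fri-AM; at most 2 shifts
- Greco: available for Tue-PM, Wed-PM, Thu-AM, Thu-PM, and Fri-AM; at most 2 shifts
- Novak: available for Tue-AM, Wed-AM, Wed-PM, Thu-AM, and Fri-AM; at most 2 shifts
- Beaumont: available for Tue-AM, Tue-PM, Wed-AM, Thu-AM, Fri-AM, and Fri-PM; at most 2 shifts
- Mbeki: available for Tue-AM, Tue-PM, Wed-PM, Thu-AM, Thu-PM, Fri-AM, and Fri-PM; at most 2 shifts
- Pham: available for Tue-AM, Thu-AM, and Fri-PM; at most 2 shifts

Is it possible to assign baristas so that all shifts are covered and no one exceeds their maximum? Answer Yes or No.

Yes

One valid schedule: Tue-AM→Beaumont, Tue-PM→Greco, Wed-AM→Xiong+Novak, Wed-PM→Novak, Thu-AM→Mbeki, Thu-PM→Xiong+Greco, Fri-AM→Mbeki, Fri-PM→Beaumont.
Loads: Xiong 2/2, Greco 2/2, Novak 2/2, Beaumont 2/2, Mbeki 2/2, Pham 0/2 — all within limits.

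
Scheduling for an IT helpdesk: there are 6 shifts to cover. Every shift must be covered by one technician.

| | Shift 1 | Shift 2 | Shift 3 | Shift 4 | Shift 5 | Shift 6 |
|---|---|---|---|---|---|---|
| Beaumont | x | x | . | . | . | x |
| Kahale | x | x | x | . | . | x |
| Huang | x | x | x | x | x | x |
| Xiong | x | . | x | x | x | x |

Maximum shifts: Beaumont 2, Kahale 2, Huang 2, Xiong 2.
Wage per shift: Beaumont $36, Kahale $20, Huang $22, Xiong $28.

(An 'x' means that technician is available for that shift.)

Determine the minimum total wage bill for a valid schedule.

Picking the cheapest available technician for each shift independently would cost $124, but that ignores the shift limits.
An optimal schedule: Shift 1→Xiong, Shift 2→Kahale, Shift 3→Kahale, Shift 4→Huang, Shift 5→Huang, Shift 6→Xiong.
Total: 28 + 20 + 20 + 22 + 22 + 28 = $140.

$140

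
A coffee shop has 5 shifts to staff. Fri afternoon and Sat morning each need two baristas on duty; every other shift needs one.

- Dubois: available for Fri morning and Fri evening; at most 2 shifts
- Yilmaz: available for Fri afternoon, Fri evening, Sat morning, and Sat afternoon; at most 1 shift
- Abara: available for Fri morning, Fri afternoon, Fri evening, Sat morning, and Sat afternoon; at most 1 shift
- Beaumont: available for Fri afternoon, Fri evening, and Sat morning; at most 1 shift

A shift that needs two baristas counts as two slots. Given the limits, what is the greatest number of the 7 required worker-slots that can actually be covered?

5

Total capacity across all baristas is 2+1+1+1 = 5, and 7 slots are needed, so at most 5 can be filled.
An assignment achieving 5: Fri morning→Dubois, Fri afternoon→Abara+Beaumont, Fri evening→Dubois, Sat afternoon→Yilmaz.
Loads: Dubois 2/2, Yilmaz 1/1, Abara 1/1, Beaumont 1/1.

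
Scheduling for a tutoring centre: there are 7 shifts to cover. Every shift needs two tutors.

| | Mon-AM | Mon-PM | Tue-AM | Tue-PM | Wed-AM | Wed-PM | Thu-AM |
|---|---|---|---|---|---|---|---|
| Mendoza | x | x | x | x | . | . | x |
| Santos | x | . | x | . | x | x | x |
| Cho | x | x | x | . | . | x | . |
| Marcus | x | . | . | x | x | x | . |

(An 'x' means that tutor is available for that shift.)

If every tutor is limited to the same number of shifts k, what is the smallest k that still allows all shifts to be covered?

4

With 4 tutors and 14 worker-slots to fill, someone must work at least ⌈14/4⌉ = 4 shifts, so k ≥ 4.
k = 4 works: Mon-AM→Cho+Marcus, Mon-PM→Mendoza+Cho, Tue-AM→Mendoza+Santos, Tue-PM→Mendoza+Marcus, Wed-AM→Santos+Marcus, Wed-PM→Santos+Cho, Thu-AM→Mendoza+Santos.
Loads: Mendoza 4, Santos 4, Cho 3, Marcus 3 — all ≤ 4.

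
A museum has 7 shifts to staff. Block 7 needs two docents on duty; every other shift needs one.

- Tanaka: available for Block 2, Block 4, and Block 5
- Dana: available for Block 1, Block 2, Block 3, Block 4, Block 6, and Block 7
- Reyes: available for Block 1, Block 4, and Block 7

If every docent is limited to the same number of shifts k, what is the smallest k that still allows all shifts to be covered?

With 3 docents and 8 worker-slots to fill, someone must work at least ⌈8/3⌉ = 3 shifts, so k ≥ 3.
k = 3 works: Block 1→Reyes, Block 2→Tanaka, Block 3→Dana, Block 4→Tanaka, Block 5→Tanaka, Block 6→Dana, Block 7→Dana+Reyes.
Loads: Tanaka 3, Dana 3, Reyes 2 — all ≤ 3.

3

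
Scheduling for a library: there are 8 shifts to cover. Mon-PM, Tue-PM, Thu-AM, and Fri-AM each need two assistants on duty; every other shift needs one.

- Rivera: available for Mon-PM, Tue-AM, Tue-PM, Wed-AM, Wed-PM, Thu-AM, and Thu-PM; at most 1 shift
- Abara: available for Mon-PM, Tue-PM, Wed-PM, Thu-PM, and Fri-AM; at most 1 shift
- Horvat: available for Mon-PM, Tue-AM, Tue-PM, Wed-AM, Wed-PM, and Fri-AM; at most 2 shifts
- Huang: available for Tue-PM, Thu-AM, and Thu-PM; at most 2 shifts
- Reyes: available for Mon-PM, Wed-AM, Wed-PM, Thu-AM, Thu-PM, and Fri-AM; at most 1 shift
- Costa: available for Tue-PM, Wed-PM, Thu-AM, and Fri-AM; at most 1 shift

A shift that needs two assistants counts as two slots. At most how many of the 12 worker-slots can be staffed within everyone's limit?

Total capacity across all assistants is 1+1+2+2+1+1 = 8, and 12 slots are needed, so at most 8 can be filled.
An assignment achieving 8: Mon-PM→Abara+Horvat, Tue-AM→Rivera, Wed-AM→Horvat, Thu-AM→Huang+Reyes, Thu-PM→Huang, Fri-AM→Costa.
Loads: Rivera 1/1, Abara 1/1, Horvat 2/2, Huang 2/2, Reyes 1/1, Costa 1/1.

8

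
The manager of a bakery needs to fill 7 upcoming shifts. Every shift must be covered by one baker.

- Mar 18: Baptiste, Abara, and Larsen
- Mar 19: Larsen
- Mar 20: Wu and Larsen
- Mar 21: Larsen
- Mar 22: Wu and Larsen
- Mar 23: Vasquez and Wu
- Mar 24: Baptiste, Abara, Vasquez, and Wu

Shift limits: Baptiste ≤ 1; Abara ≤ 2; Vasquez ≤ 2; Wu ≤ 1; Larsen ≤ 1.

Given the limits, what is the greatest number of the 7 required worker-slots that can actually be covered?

5

Total capacity across all bakers is 1+2+2+1+1 = 7, and 7 slots are needed, so at most 7 can be filled.
Shifts {Mar 19, Mar 21} need 2 slots but only Larsen are available for them, supplying at most 1 — so at least 1 slot must go unfilled.
An assignment achieving 5: Mar 18→Baptiste, Mar 19→Larsen, Mar 20→Wu, Mar 23→Vasquez, Mar 24→Abara.
Loads: Baptiste 1/1, Abara 1/2, Vasquez 1/2, Wu 1/1, Larsen 1/1.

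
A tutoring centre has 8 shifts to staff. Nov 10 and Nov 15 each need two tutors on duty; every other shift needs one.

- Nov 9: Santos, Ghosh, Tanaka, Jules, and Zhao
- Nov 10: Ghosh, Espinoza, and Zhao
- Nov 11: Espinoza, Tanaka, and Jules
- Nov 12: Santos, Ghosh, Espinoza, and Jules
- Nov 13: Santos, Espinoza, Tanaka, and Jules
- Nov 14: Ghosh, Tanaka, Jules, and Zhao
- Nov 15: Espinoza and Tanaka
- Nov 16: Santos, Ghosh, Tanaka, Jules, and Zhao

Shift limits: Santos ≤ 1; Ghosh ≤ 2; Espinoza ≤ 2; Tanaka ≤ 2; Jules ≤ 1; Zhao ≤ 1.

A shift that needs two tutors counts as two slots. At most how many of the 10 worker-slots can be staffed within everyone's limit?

9

Total capacity across all tutors is 1+2+2+2+1+1 = 9, and 10 slots are needed, so at most 9 can be filled.
An assignment achieving 9: Nov 9→Zhao, Nov 10→Ghosh+Espinoza, Nov 11→Tanaka, Nov 12→Santos, Nov 13→Jules, Nov 14→Ghosh, Nov 15→Espinoza+Tanaka.
Loads: Santos 1/1, Ghosh 2/2, Espinoza 2/2, Tanaka 2/2, Jules 1/1, Zhao 1/1.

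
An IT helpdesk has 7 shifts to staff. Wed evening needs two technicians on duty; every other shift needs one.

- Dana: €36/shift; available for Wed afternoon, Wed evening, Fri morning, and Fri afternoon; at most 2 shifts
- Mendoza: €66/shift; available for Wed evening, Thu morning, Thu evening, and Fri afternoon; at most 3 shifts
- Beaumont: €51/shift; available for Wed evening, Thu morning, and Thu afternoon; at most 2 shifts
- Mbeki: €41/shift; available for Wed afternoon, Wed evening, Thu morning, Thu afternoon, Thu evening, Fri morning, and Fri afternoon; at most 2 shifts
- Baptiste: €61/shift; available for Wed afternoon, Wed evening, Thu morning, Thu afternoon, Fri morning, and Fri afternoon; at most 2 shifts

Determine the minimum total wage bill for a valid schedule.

€378

Picking the cheapest available technician for each shift independently would cost €308, but that ignores the shift limits.
An optimal schedule: Wed afternoon→Dana, Wed evening→Beaumont+Baptiste, Thu morning→Beaumont, Thu afternoon→Mbeki, Thu evening→Mbeki, Fri morning→Dana, Fri afternoon→Baptiste.
Total: 36 + 51 + 61 + 51 + 41 + 41 + 36 + 61 = €378.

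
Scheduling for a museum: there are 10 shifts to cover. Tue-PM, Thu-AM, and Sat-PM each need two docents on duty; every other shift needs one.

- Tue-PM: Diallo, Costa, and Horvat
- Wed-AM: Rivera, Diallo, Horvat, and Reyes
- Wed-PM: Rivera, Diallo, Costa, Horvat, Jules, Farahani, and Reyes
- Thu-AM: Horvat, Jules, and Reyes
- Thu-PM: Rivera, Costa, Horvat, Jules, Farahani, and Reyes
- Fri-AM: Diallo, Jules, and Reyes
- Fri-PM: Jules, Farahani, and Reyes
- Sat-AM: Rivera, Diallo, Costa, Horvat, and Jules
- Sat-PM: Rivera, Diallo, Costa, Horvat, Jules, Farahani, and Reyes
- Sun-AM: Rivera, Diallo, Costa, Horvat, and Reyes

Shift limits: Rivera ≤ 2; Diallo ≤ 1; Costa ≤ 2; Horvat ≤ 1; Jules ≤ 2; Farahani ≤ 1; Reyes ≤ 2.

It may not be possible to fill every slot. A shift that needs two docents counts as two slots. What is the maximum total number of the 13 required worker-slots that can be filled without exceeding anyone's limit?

11

Total capacity across all docents is 2+1+2+1+2+1+2 = 11, and 13 slots are needed, so at most 11 can be filled.
An assignment achieving 11: Tue-PM→Diallo+Costa, Wed-AM→Rivera, Wed-PM→Reyes, Thu-AM→Horvat+Jules, Thu-PM→Reyes, Fri-AM→Jules, Fri-PM→Farahani, Sat-AM→Rivera, Sun-AM→Costa.
Loads: Rivera 2/2, Diallo 1/1, Costa 2/2, Horvat 1/1, Jules 2/2, Farahani 1/1, Reyes 2/2.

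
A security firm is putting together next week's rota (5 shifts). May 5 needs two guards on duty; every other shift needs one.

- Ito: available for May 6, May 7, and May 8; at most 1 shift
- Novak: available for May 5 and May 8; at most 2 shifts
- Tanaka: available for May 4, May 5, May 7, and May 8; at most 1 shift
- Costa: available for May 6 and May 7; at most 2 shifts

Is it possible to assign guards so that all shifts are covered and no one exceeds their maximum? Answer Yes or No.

Total capacity is 6 and 6 slots are needed, so capacity alone doesn't rule it out.
Shifts {May 4, May 5} need 3 worker-slots in total, but the guards available for any of those shifts (Novak and Tanaka) can supply at most 2 among them. So no valid schedule exists.

No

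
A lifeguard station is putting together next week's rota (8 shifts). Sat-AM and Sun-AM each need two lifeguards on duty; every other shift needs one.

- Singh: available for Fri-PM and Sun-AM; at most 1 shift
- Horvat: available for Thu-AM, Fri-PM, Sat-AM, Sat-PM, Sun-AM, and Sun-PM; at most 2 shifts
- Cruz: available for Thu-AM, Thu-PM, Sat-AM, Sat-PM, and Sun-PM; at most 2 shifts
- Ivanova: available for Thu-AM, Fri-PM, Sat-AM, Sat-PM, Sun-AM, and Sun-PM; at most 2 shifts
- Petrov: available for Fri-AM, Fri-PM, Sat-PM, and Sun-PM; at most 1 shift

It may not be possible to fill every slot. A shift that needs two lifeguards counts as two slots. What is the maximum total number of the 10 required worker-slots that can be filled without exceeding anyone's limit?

8

Total capacity across all lifeguards is 1+2+2+2+1 = 8, and 10 slots are needed, so at most 8 can be filled.
An assignment achieving 8: Thu-AM→Horvat, Thu-PM→Cruz, Fri-AM→Petrov, Fri-PM→Ivanova, Sat-AM→Horvat+Cruz, Sun-AM→Singh+Ivanova.
Loads: Singh 1/1, Horvat 2/2, Cruz 2/2, Ivanova 2/2, Petrov 1/1.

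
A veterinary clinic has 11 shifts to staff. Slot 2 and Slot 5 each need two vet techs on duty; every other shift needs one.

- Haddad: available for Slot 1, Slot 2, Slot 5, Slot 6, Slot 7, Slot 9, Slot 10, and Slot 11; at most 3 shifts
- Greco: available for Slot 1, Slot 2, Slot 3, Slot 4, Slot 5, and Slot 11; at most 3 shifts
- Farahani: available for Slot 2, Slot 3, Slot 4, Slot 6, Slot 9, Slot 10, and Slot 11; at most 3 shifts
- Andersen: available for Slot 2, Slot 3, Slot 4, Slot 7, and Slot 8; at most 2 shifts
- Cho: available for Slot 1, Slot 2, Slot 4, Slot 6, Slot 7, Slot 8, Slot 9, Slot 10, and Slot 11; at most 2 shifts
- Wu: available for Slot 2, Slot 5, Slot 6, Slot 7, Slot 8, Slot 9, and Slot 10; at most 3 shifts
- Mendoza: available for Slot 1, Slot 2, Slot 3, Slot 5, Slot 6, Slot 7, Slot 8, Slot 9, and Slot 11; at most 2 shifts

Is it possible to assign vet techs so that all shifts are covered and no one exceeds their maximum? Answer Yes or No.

One valid schedule: Slot 1→Haddad, Slot 2→Farahani+Cho, Slot 3→Greco, Slot 4→Greco, Slot 5→Wu+Mendoza, Slot 6→Haddad, Slot 7→Andersen, Slot 8→Andersen, Slot 9→Farahani, Slot 10→Haddad, Slot 11→Greco.
Loads: Haddad 3/3, Greco 3/3, Farahani 2/3, Andersen 2/2, Cho 1/2, Wu 1/3, Mendoza 1/2 — all within limits.

Yes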